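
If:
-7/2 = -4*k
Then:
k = 7/8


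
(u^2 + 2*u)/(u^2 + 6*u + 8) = u/(u + 4)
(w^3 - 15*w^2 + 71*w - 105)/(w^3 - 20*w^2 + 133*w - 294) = (w^2 - 8*w + 15)/(w^2 - 13*w + 42)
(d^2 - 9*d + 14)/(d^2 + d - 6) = (d - 7)/(d + 3)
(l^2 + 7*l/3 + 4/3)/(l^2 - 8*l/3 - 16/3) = (l + 1)/(l - 4)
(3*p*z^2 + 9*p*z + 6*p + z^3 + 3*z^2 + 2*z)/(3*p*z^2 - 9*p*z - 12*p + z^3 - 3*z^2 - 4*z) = (z + 2)/(z - 4)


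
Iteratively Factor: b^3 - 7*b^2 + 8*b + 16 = (b + 1)*(b^2 - 8*b + 16) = (b - 4)*(b + 1)*(b - 4)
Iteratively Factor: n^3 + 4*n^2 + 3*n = (n + 3)*(n^2 + n) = n*(n + 3)*(n + 1)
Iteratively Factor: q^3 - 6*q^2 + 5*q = (q)*(q^2 - 6*q + 5) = q*(q - 1)*(q - 5)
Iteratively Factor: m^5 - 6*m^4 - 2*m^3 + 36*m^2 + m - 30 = (m + 1)*(m^4 - 7*m^3 + 5*m^2 + 31*m - 30) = (m - 5)*(m + 1)*(m^3 - 2*m^2 - 5*m + 6) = (m - 5)*(m + 1)*(m + 2)*(m^2 - 4*m + 3) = (m - 5)*(m - 1)*(m + 1)*(m + 2)*(m - 3)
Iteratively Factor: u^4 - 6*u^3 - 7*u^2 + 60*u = (u - 5)*(u^3 - u^2 - 12*u) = u*(u - 5)*(u^2 - u - 12) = u*(u - 5)*(u + 3)*(u - 4)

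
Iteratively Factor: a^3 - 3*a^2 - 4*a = (a - 4)*(a^2 + a) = a*(a - 4)*(a + 1)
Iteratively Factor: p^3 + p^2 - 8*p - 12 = (p + 2)*(p^2 - p - 6) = (p - 3)*(p + 2)*(p + 2)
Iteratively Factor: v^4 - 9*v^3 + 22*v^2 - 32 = (v - 4)*(v^3 - 5*v^2 + 2*v + 8) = (v - 4)*(v - 2)*(v^2 - 3*v - 4) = (v - 4)^2*(v - 2)*(v + 1)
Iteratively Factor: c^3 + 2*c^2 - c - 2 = (c + 2)*(c^2 - 1) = (c - 1)*(c + 2)*(c + 1)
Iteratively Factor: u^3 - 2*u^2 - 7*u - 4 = (u - 4)*(u^2 + 2*u + 1) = (u - 4)*(u + 1)*(u + 1)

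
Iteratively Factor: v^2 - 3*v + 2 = (v - 1)*(v - 2)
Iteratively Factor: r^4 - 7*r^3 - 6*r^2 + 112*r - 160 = (r - 4)*(r^3 - 3*r^2 - 18*r + 40) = (r - 4)*(r - 2)*(r^2 - r - 20) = (r - 5)*(r - 4)*(r - 2)*(r + 4)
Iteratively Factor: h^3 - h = (h + 1)*(h^2 - h) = h*(h + 1)*(h - 1)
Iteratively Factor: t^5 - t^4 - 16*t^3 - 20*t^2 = (t)*(t^4 - t^3 - 16*t^2 - 20*t) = t*(t + 2)*(t^3 - 3*t^2 - 10*t) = t^2*(t + 2)*(t^2 - 3*t - 10) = t^2*(t + 2)^2*(t - 5)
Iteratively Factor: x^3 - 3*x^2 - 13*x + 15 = (x - 5)*(x^2 + 2*x - 3) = (x - 5)*(x - 1)*(x + 3)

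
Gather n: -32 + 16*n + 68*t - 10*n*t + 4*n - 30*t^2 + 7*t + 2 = n*(20 - 10*t) - 30*t^2 + 75*t - 30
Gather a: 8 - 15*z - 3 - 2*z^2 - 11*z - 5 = -2*z^2 - 26*z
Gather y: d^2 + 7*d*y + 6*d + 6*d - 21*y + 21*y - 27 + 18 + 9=d^2 + 7*d*y + 12*d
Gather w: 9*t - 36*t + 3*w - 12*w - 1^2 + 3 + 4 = -27*t - 9*w + 6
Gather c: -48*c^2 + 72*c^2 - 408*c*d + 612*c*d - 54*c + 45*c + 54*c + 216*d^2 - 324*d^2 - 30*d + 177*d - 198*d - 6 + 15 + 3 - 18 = 24*c^2 + c*(204*d + 45) - 108*d^2 - 51*d - 6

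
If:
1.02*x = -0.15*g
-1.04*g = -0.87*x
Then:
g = 0.00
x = 0.00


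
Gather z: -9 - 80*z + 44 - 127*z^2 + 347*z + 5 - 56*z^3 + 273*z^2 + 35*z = -56*z^3 + 146*z^2 + 302*z + 40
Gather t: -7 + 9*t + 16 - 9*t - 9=0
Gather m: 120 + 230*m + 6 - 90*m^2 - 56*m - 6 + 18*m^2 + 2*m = -72*m^2 + 176*m + 120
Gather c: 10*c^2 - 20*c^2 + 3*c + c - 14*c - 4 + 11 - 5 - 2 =-10*c^2 - 10*c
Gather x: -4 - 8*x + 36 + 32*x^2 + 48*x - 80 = 32*x^2 + 40*x - 48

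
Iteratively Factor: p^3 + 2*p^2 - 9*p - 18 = (p + 3)*(p^2 - p - 6) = (p + 2)*(p + 3)*(p - 3)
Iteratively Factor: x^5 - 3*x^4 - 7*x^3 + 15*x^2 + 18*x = (x)*(x^4 - 3*x^3 - 7*x^2 + 15*x + 18) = x*(x + 2)*(x^3 - 5*x^2 + 3*x + 9) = x*(x - 3)*(x + 2)*(x^2 - 2*x - 3) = x*(x - 3)*(x + 1)*(x + 2)*(x - 3)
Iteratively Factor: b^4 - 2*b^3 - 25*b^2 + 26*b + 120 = (b - 5)*(b^3 + 3*b^2 - 10*b - 24) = (b - 5)*(b - 3)*(b^2 + 6*b + 8) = (b - 5)*(b - 3)*(b + 4)*(b + 2)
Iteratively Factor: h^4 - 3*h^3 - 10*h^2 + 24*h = (h - 2)*(h^3 - h^2 - 12*h) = (h - 4)*(h - 2)*(h^2 + 3*h) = h*(h - 4)*(h - 2)*(h + 3)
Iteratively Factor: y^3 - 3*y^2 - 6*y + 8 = (y - 1)*(y^2 - 2*y - 8) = (y - 4)*(y - 1)*(y + 2)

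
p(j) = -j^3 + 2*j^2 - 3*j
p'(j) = -3*j^2 + 4*j - 3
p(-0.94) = 5.42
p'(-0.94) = -9.41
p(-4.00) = 108.00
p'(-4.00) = -67.00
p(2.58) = -11.60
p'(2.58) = -12.65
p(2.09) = -6.66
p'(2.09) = -7.74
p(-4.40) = 137.10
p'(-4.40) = -78.68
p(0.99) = -1.98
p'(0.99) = -1.98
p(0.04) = -0.12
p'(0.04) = -2.84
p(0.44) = -1.02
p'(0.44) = -1.82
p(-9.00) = 918.00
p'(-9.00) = -282.00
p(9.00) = -594.00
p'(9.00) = -210.00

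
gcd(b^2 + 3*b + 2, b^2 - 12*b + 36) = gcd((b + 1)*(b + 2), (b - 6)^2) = 1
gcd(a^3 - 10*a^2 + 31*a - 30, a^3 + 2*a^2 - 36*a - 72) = 1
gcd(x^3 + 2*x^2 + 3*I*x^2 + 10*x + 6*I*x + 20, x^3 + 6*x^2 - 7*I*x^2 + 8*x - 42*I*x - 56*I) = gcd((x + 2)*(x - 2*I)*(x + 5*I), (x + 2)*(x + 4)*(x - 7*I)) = x + 2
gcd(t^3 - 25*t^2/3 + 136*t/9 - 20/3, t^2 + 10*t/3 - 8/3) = t - 2/3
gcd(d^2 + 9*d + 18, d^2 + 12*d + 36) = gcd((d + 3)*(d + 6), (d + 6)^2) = d + 6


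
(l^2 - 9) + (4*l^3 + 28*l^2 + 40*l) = 4*l^3 + 29*l^2 + 40*l - 9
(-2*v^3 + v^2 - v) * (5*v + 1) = -10*v^4 + 3*v^3 - 4*v^2 - v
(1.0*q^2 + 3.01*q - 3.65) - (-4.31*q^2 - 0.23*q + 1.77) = 5.31*q^2 + 3.24*q - 5.42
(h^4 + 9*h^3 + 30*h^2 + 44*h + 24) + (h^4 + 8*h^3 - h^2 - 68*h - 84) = 2*h^4 + 17*h^3 + 29*h^2 - 24*h - 60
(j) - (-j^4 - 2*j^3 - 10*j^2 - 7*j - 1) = j^4 + 2*j^3 + 10*j^2 + 8*j + 1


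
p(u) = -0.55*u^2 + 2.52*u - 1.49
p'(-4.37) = 7.33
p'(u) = 2.52 - 1.1*u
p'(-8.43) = 11.79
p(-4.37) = -23.01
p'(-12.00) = 15.72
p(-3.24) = -15.43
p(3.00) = 1.12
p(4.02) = -0.25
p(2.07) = 1.37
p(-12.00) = -110.93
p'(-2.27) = 5.02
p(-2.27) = -10.04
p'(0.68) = 1.77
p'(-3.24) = 6.08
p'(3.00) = -0.78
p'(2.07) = 0.24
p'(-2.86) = 5.67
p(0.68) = -0.03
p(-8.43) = -61.82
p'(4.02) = -1.90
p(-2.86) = -13.20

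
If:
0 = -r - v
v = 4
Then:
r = -4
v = 4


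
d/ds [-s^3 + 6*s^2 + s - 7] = -3*s^2 + 12*s + 1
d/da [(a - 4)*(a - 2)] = 2*a - 6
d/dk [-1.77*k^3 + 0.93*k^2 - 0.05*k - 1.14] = -5.31*k^2 + 1.86*k - 0.05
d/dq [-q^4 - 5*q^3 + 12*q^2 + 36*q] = -4*q^3 - 15*q^2 + 24*q + 36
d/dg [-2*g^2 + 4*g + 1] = 4 - 4*g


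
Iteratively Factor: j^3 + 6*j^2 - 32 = (j + 4)*(j^2 + 2*j - 8) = (j - 2)*(j + 4)*(j + 4)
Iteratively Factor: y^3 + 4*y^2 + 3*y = (y + 1)*(y^2 + 3*y) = (y + 1)*(y + 3)*(y)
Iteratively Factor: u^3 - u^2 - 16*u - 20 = (u + 2)*(u^2 - 3*u - 10) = (u + 2)^2*(u - 5)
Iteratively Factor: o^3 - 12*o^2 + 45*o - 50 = (o - 2)*(o^2 - 10*o + 25) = (o - 5)*(o - 2)*(o - 5)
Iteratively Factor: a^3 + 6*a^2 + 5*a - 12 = (a + 3)*(a^2 + 3*a - 4) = (a + 3)*(a + 4)*(a - 1)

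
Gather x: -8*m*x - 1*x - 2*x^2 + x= -8*m*x - 2*x^2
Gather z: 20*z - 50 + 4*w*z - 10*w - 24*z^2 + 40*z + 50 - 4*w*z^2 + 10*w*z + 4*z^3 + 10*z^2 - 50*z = -10*w + 4*z^3 + z^2*(-4*w - 14) + z*(14*w + 10)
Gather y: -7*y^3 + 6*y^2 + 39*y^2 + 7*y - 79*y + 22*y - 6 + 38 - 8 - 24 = -7*y^3 + 45*y^2 - 50*y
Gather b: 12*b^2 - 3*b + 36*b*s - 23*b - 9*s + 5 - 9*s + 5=12*b^2 + b*(36*s - 26) - 18*s + 10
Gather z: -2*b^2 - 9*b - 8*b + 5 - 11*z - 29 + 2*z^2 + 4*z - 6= -2*b^2 - 17*b + 2*z^2 - 7*z - 30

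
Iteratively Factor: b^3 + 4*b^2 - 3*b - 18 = (b + 3)*(b^2 + b - 6) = (b + 3)^2*(b - 2)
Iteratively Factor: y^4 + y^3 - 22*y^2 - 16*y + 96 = (y - 4)*(y^3 + 5*y^2 - 2*y - 24) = (y - 4)*(y - 2)*(y^2 + 7*y + 12) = (y - 4)*(y - 2)*(y + 4)*(y + 3)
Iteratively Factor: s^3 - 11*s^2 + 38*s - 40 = (s - 2)*(s^2 - 9*s + 20) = (s - 5)*(s - 2)*(s - 4)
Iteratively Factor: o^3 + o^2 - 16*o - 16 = (o + 1)*(o^2 - 16) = (o + 1)*(o + 4)*(o - 4)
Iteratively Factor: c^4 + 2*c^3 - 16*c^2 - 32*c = (c + 2)*(c^3 - 16*c) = c*(c + 2)*(c^2 - 16) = c*(c - 4)*(c + 2)*(c + 4)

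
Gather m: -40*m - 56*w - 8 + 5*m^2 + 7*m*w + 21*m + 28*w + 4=5*m^2 + m*(7*w - 19) - 28*w - 4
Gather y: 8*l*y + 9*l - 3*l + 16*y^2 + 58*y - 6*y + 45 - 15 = 6*l + 16*y^2 + y*(8*l + 52) + 30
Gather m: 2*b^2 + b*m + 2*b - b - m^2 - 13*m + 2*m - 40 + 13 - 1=2*b^2 + b - m^2 + m*(b - 11) - 28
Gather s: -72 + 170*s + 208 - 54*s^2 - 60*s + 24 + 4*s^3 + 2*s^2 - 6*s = 4*s^3 - 52*s^2 + 104*s + 160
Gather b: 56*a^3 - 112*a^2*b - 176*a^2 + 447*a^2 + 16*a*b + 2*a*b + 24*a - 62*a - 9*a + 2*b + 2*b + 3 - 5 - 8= 56*a^3 + 271*a^2 - 47*a + b*(-112*a^2 + 18*a + 4) - 10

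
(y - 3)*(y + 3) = y^2 - 9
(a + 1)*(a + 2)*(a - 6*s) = a^3 - 6*a^2*s + 3*a^2 - 18*a*s + 2*a - 12*s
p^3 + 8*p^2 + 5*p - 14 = (p - 1)*(p + 2)*(p + 7)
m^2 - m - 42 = (m - 7)*(m + 6)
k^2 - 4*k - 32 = (k - 8)*(k + 4)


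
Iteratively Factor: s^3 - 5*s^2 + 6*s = (s - 2)*(s^2 - 3*s) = s*(s - 2)*(s - 3)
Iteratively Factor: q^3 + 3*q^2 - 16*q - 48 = (q + 3)*(q^2 - 16) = (q - 4)*(q + 3)*(q + 4)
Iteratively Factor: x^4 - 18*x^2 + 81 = (x + 3)*(x^3 - 3*x^2 - 9*x + 27) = (x - 3)*(x + 3)*(x^2 - 9) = (x - 3)^2*(x + 3)*(x + 3)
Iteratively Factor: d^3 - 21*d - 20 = (d - 5)*(d^2 + 5*d + 4) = (d - 5)*(d + 1)*(d + 4)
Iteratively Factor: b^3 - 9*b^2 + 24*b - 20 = (b - 2)*(b^2 - 7*b + 10) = (b - 2)^2*(b - 5)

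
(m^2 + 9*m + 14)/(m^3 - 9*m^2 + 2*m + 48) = (m + 7)/(m^2 - 11*m + 24)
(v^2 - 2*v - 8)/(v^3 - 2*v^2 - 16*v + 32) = (v + 2)/(v^2 + 2*v - 8)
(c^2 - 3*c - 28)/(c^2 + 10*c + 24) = (c - 7)/(c + 6)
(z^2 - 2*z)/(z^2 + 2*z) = (z - 2)/(z + 2)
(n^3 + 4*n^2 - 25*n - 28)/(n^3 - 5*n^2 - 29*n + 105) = (n^3 + 4*n^2 - 25*n - 28)/(n^3 - 5*n^2 - 29*n + 105)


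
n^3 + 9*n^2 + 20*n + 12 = (n + 1)*(n + 2)*(n + 6)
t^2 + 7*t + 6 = (t + 1)*(t + 6)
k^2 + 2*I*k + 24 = (k - 4*I)*(k + 6*I)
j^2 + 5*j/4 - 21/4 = (j - 7/4)*(j + 3)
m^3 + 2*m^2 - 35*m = m*(m - 5)*(m + 7)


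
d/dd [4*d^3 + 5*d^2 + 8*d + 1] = 12*d^2 + 10*d + 8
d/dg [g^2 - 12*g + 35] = 2*g - 12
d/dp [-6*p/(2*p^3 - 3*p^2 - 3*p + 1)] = 6*(4*p^3 - 3*p^2 - 1)/(4*p^6 - 12*p^5 - 3*p^4 + 22*p^3 + 3*p^2 - 6*p + 1)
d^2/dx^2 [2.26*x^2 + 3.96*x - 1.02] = 4.52000000000000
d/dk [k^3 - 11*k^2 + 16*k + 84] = 3*k^2 - 22*k + 16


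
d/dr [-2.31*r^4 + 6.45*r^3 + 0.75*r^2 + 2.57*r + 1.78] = -9.24*r^3 + 19.35*r^2 + 1.5*r + 2.57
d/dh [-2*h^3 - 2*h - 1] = -6*h^2 - 2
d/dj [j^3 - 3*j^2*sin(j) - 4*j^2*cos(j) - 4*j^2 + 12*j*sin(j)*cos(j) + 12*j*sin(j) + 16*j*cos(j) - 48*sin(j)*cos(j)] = 4*j^2*sin(j) - 3*j^2*cos(j) + 3*j^2 - 22*j*sin(j) + 4*j*cos(j) + 12*j*cos(2*j) - 8*j + 12*sin(j) + 6*sin(2*j) + 16*cos(j) - 48*cos(2*j)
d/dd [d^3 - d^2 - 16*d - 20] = 3*d^2 - 2*d - 16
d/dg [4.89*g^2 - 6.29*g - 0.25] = 9.78*g - 6.29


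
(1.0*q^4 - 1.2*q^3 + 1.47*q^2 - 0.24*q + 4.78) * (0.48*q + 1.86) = 0.48*q^5 + 1.284*q^4 - 1.5264*q^3 + 2.619*q^2 + 1.848*q + 8.8908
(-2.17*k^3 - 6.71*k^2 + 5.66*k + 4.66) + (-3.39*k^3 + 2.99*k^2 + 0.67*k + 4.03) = -5.56*k^3 - 3.72*k^2 + 6.33*k + 8.69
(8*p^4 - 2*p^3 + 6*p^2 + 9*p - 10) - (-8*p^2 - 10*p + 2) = 8*p^4 - 2*p^3 + 14*p^2 + 19*p - 12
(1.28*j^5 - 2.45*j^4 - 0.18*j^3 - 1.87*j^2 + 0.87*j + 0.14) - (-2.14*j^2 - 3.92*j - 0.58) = 1.28*j^5 - 2.45*j^4 - 0.18*j^3 + 0.27*j^2 + 4.79*j + 0.72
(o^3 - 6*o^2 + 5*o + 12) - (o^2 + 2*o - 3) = o^3 - 7*o^2 + 3*o + 15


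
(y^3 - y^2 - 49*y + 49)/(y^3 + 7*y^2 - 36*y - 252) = (y^2 - 8*y + 7)/(y^2 - 36)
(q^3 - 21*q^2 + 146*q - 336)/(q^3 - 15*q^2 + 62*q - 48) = (q - 7)/(q - 1)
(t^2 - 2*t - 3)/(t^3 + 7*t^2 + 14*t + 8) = (t - 3)/(t^2 + 6*t + 8)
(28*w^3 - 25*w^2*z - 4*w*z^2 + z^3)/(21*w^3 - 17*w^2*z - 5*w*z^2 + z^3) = (4*w + z)/(3*w + z)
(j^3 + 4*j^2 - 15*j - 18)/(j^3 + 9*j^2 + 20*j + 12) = (j - 3)/(j + 2)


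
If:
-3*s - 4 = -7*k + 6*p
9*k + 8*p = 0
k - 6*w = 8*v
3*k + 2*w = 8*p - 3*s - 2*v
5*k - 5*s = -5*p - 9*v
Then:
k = 568/3943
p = -639/3943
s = -2654/3943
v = -1435/3943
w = 2008/3943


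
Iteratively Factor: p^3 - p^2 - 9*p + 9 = (p - 1)*(p^2 - 9) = (p - 3)*(p - 1)*(p + 3)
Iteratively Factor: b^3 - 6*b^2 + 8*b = (b - 4)*(b^2 - 2*b) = b*(b - 4)*(b - 2)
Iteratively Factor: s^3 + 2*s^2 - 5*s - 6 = (s + 3)*(s^2 - s - 2) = (s + 1)*(s + 3)*(s - 2)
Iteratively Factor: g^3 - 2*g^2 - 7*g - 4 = (g + 1)*(g^2 - 3*g - 4) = (g + 1)^2*(g - 4)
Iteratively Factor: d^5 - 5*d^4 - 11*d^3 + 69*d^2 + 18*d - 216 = (d + 2)*(d^4 - 7*d^3 + 3*d^2 + 63*d - 108) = (d - 4)*(d + 2)*(d^3 - 3*d^2 - 9*d + 27) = (d - 4)*(d + 2)*(d + 3)*(d^2 - 6*d + 9) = (d - 4)*(d - 3)*(d + 2)*(d + 3)*(d - 3)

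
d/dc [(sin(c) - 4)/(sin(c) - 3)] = cos(c)/(sin(c) - 3)^2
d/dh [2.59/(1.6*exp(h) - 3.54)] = -4.144*exp(h)/(1.6*exp(h) - 3.54)^2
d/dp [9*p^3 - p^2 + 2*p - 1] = 27*p^2 - 2*p + 2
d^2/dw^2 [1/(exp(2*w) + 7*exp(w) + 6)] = (2*(2*exp(w) + 7)^2*exp(w) - (4*exp(w) + 7)*(exp(2*w) + 7*exp(w) + 6))*exp(w)/(exp(2*w) + 7*exp(w) + 6)^3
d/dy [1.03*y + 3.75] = 1.03000000000000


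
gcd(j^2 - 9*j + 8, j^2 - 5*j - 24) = j - 8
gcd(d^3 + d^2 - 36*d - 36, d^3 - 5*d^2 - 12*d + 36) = d - 6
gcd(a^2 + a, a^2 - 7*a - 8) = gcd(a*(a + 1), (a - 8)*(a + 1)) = a + 1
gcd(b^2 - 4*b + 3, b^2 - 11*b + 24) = b - 3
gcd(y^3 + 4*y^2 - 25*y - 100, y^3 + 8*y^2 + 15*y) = y + 5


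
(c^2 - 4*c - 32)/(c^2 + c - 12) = (c - 8)/(c - 3)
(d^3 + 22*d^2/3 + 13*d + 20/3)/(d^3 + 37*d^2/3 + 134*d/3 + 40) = (d + 1)/(d + 6)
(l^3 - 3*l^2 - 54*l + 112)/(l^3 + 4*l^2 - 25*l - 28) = (l^2 - 10*l + 16)/(l^2 - 3*l - 4)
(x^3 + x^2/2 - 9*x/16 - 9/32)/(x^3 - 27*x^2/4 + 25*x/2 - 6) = (8*x^2 + 10*x + 3)/(8*(x^2 - 6*x + 8))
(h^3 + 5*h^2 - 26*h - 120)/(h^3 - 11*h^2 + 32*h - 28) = (h^3 + 5*h^2 - 26*h - 120)/(h^3 - 11*h^2 + 32*h - 28)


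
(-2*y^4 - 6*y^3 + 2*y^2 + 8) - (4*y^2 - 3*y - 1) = -2*y^4 - 6*y^3 - 2*y^2 + 3*y + 9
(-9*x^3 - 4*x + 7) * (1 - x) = 9*x^4 - 9*x^3 + 4*x^2 - 11*x + 7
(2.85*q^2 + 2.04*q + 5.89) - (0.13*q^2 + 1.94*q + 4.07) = 2.72*q^2 + 0.1*q + 1.82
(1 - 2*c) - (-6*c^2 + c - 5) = 6*c^2 - 3*c + 6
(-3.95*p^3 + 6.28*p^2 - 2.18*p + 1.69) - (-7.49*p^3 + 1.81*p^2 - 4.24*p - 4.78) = 3.54*p^3 + 4.47*p^2 + 2.06*p + 6.47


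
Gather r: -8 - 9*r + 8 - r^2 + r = -r^2 - 8*r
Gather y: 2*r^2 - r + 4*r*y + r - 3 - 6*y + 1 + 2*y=2*r^2 + y*(4*r - 4) - 2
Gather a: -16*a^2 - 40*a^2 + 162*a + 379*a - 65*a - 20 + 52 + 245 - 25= -56*a^2 + 476*a + 252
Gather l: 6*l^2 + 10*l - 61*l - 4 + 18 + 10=6*l^2 - 51*l + 24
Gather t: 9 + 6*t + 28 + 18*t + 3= 24*t + 40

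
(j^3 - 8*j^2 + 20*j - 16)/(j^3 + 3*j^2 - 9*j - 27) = (j^3 - 8*j^2 + 20*j - 16)/(j^3 + 3*j^2 - 9*j - 27)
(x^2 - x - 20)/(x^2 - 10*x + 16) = (x^2 - x - 20)/(x^2 - 10*x + 16)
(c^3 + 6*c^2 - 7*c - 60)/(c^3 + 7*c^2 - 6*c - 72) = (c + 5)/(c + 6)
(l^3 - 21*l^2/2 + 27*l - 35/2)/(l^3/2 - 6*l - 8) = (-2*l^3 + 21*l^2 - 54*l + 35)/(-l^3 + 12*l + 16)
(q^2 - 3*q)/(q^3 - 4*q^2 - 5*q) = (3 - q)/(-q^2 + 4*q + 5)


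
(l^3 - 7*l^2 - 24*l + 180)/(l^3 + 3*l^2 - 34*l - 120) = (l - 6)/(l + 4)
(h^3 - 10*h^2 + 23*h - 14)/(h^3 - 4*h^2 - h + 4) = (h^2 - 9*h + 14)/(h^2 - 3*h - 4)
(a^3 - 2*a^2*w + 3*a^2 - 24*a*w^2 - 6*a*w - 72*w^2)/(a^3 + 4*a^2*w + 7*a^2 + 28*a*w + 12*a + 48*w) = (a - 6*w)/(a + 4)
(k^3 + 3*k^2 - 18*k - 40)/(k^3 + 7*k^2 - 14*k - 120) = (k + 2)/(k + 6)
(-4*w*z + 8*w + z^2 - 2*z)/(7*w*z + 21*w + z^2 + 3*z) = (-4*w*z + 8*w + z^2 - 2*z)/(7*w*z + 21*w + z^2 + 3*z)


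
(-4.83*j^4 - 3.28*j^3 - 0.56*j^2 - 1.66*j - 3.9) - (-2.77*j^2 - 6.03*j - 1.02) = -4.83*j^4 - 3.28*j^3 + 2.21*j^2 + 4.37*j - 2.88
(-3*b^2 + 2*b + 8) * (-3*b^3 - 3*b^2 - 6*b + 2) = 9*b^5 + 3*b^4 - 12*b^3 - 42*b^2 - 44*b + 16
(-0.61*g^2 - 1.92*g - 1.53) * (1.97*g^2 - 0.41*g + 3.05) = -1.2017*g^4 - 3.5323*g^3 - 4.0874*g^2 - 5.2287*g - 4.6665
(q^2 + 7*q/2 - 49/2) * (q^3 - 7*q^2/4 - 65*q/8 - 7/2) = q^5 + 7*q^4/4 - 155*q^3/4 + 175*q^2/16 + 2989*q/16 + 343/4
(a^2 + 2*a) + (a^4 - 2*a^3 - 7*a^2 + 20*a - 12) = a^4 - 2*a^3 - 6*a^2 + 22*a - 12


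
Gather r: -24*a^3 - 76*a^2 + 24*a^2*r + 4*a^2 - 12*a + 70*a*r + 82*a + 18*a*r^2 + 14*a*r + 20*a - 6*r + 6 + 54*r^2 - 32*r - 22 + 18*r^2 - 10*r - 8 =-24*a^3 - 72*a^2 + 90*a + r^2*(18*a + 72) + r*(24*a^2 + 84*a - 48) - 24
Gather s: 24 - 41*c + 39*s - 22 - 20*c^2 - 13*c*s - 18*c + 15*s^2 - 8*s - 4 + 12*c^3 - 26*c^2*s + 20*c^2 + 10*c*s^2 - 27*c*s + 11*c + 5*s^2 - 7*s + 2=12*c^3 - 48*c + s^2*(10*c + 20) + s*(-26*c^2 - 40*c + 24)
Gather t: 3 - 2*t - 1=2 - 2*t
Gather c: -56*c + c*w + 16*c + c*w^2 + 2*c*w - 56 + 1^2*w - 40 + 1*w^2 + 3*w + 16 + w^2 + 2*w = c*(w^2 + 3*w - 40) + 2*w^2 + 6*w - 80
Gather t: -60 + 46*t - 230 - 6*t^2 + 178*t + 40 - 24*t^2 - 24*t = -30*t^2 + 200*t - 250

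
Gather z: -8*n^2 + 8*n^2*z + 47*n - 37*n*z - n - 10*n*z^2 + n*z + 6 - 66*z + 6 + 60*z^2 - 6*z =-8*n^2 + 46*n + z^2*(60 - 10*n) + z*(8*n^2 - 36*n - 72) + 12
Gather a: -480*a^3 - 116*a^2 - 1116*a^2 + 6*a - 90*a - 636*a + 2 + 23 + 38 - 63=-480*a^3 - 1232*a^2 - 720*a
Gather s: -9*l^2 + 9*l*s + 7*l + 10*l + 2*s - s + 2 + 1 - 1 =-9*l^2 + 17*l + s*(9*l + 1) + 2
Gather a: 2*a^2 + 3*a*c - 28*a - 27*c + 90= 2*a^2 + a*(3*c - 28) - 27*c + 90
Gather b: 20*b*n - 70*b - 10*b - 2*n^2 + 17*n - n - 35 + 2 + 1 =b*(20*n - 80) - 2*n^2 + 16*n - 32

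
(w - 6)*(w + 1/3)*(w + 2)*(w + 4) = w^4 + w^3/3 - 28*w^2 - 172*w/3 - 16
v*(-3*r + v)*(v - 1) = -3*r*v^2 + 3*r*v + v^3 - v^2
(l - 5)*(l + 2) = l^2 - 3*l - 10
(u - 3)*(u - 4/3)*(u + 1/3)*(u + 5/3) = u^4 - 7*u^3/3 - 37*u^2/9 + 151*u/27 + 20/9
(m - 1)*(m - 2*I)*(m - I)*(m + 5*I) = m^4 - m^3 + 2*I*m^3 + 13*m^2 - 2*I*m^2 - 13*m - 10*I*m + 10*I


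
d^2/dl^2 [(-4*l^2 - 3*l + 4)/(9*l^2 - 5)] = 2*(-243*l^3 + 432*l^2 - 405*l + 80)/(729*l^6 - 1215*l^4 + 675*l^2 - 125)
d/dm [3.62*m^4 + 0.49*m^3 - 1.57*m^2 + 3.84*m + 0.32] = 14.48*m^3 + 1.47*m^2 - 3.14*m + 3.84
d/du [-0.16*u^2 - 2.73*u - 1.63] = -0.32*u - 2.73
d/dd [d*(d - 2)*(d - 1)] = 3*d^2 - 6*d + 2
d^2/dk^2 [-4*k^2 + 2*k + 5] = -8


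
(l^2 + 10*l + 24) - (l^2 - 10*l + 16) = 20*l + 8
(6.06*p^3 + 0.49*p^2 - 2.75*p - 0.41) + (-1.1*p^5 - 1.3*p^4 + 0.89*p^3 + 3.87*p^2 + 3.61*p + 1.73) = -1.1*p^5 - 1.3*p^4 + 6.95*p^3 + 4.36*p^2 + 0.86*p + 1.32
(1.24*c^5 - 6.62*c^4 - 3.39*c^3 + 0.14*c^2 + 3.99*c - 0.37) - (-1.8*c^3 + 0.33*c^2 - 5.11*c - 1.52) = 1.24*c^5 - 6.62*c^4 - 1.59*c^3 - 0.19*c^2 + 9.1*c + 1.15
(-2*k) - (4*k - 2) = 2 - 6*k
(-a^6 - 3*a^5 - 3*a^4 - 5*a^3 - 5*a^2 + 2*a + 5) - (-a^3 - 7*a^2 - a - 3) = -a^6 - 3*a^5 - 3*a^4 - 4*a^3 + 2*a^2 + 3*a + 8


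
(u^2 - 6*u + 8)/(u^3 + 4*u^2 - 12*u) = (u - 4)/(u*(u + 6))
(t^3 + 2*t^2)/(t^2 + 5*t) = t*(t + 2)/(t + 5)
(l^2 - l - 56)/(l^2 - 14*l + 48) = (l + 7)/(l - 6)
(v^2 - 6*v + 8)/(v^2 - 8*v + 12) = (v - 4)/(v - 6)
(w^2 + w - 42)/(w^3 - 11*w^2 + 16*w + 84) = (w + 7)/(w^2 - 5*w - 14)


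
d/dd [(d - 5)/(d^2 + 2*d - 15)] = (d^2 + 2*d - 2*(d - 5)*(d + 1) - 15)/(d^2 + 2*d - 15)^2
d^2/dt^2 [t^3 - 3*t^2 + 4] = 6*t - 6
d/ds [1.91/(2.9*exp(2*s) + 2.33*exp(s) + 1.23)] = (-11.078*exp(s) - 4.4503)*exp(s)/(2.9*exp(2*s) + 2.33*exp(s) + 1.23)^2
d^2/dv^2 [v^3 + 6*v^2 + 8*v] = 6*v + 12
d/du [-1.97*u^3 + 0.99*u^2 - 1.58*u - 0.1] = -5.91*u^2 + 1.98*u - 1.58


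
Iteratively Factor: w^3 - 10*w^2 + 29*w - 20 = (w - 4)*(w^2 - 6*w + 5) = (w - 5)*(w - 4)*(w - 1)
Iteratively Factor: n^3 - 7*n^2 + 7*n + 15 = (n - 5)*(n^2 - 2*n - 3) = (n - 5)*(n + 1)*(n - 3)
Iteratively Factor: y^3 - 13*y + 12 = (y - 3)*(y^2 + 3*y - 4) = (y - 3)*(y - 1)*(y + 4)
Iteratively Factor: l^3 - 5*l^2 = (l)*(l^2 - 5*l) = l^2*(l - 5)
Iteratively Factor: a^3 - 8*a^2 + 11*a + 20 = (a + 1)*(a^2 - 9*a + 20) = (a - 4)*(a + 1)*(a - 5)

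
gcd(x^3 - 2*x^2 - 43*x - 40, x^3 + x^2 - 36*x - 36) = x + 1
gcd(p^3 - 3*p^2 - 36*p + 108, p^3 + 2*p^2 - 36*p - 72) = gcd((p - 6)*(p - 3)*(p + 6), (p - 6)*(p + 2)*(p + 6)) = p^2 - 36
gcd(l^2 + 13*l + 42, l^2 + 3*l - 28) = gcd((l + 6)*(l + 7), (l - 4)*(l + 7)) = l + 7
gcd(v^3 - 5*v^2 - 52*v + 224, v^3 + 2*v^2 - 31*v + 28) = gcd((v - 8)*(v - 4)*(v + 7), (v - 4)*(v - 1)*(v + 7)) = v^2 + 3*v - 28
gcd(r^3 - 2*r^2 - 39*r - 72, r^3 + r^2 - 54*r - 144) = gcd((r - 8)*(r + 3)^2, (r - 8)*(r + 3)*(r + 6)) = r^2 - 5*r - 24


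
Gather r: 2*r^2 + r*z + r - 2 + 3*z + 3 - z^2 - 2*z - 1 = 2*r^2 + r*(z + 1) - z^2 + z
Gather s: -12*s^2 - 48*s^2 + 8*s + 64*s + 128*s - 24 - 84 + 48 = -60*s^2 + 200*s - 60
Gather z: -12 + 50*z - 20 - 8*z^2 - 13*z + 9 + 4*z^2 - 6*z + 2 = -4*z^2 + 31*z - 21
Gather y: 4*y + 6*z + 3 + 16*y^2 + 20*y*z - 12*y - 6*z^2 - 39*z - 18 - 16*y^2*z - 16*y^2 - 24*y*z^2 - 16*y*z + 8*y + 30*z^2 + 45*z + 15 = -16*y^2*z + y*(-24*z^2 + 4*z) + 24*z^2 + 12*z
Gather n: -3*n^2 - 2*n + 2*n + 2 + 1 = 3 - 3*n^2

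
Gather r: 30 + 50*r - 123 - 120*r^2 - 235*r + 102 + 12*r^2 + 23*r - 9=-108*r^2 - 162*r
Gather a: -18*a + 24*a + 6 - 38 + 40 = 6*a + 8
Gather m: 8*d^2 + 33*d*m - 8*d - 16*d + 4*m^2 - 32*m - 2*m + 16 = 8*d^2 - 24*d + 4*m^2 + m*(33*d - 34) + 16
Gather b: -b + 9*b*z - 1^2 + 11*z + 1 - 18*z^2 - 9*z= b*(9*z - 1) - 18*z^2 + 2*z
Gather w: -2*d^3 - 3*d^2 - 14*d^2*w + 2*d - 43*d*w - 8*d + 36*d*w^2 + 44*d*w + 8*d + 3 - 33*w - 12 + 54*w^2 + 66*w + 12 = -2*d^3 - 3*d^2 + 2*d + w^2*(36*d + 54) + w*(-14*d^2 + d + 33) + 3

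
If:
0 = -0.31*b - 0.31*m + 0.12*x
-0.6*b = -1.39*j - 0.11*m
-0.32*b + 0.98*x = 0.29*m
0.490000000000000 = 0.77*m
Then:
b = -0.64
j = -0.33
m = 0.64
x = -0.02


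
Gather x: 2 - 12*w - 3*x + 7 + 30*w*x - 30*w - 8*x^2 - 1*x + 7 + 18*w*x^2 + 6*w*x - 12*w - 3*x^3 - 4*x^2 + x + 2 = -54*w - 3*x^3 + x^2*(18*w - 12) + x*(36*w - 3) + 18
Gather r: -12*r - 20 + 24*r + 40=12*r + 20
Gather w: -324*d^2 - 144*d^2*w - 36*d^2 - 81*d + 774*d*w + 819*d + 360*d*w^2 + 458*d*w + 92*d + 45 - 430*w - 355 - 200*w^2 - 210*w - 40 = -360*d^2 + 830*d + w^2*(360*d - 200) + w*(-144*d^2 + 1232*d - 640) - 350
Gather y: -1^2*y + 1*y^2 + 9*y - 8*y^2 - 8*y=-7*y^2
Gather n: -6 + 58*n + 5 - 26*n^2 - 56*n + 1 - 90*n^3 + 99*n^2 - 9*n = -90*n^3 + 73*n^2 - 7*n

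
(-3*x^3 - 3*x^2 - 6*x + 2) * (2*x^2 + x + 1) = -6*x^5 - 9*x^4 - 18*x^3 - 5*x^2 - 4*x + 2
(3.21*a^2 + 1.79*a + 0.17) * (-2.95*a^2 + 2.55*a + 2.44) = -9.4695*a^4 + 2.905*a^3 + 11.8954*a^2 + 4.8011*a + 0.4148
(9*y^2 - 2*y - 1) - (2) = 9*y^2 - 2*y - 3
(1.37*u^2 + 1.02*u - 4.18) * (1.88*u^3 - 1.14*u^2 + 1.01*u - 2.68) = 2.5756*u^5 + 0.3558*u^4 - 7.6375*u^3 + 2.1238*u^2 - 6.9554*u + 11.2024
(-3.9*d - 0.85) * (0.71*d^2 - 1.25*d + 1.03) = -2.769*d^3 + 4.2715*d^2 - 2.9545*d - 0.8755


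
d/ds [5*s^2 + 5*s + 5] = 10*s + 5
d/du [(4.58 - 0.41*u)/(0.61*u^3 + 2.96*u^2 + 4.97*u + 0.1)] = (0.5002*u^3 - 7.1678*u^2 - 27.1136*u - 22.8036)/(0.3721*u^6 + 3.6112*u^5 + 14.825*u^4 + 29.5444*u^3 + 25.2929*u^2 + 0.994*u + 0.01)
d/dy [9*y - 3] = 9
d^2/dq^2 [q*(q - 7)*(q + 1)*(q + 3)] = 12*q^2 - 18*q - 50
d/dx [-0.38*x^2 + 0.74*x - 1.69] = 0.74 - 0.76*x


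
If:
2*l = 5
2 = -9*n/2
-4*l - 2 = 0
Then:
No Solution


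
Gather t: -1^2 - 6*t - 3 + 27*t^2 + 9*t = 27*t^2 + 3*t - 4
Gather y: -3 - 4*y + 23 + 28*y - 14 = 24*y + 6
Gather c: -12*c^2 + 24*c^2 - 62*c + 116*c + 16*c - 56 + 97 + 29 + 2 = 12*c^2 + 70*c + 72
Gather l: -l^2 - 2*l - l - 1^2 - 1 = -l^2 - 3*l - 2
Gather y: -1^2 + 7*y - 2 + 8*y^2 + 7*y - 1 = 8*y^2 + 14*y - 4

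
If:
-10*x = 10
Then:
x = -1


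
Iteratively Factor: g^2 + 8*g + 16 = (g + 4)*(g + 4)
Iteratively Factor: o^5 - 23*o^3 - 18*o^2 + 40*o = (o + 2)*(o^4 - 2*o^3 - 19*o^2 + 20*o) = (o - 1)*(o + 2)*(o^3 - o^2 - 20*o) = o*(o - 1)*(o + 2)*(o^2 - o - 20) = o*(o - 1)*(o + 2)*(o + 4)*(o - 5)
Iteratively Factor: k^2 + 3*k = (k)*(k + 3)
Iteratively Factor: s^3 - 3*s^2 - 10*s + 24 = (s - 4)*(s^2 + s - 6) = (s - 4)*(s + 3)*(s - 2)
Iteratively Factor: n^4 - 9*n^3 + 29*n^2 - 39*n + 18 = (n - 2)*(n^3 - 7*n^2 + 15*n - 9) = (n - 3)*(n - 2)*(n^2 - 4*n + 3) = (n - 3)^2*(n - 2)*(n - 1)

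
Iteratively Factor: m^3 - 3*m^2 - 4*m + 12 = (m - 2)*(m^2 - m - 6) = (m - 2)*(m + 2)*(m - 3)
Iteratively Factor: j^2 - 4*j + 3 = (j - 1)*(j - 3)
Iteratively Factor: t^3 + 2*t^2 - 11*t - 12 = (t + 4)*(t^2 - 2*t - 3) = (t + 1)*(t + 4)*(t - 3)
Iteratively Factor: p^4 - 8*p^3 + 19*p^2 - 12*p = (p - 4)*(p^3 - 4*p^2 + 3*p) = (p - 4)*(p - 3)*(p^2 - p) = p*(p - 4)*(p - 3)*(p - 1)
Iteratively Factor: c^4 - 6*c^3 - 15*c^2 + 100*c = (c - 5)*(c^3 - c^2 - 20*c) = c*(c - 5)*(c^2 - c - 20) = c*(c - 5)*(c + 4)*(c - 5)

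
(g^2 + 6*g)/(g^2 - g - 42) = g/(g - 7)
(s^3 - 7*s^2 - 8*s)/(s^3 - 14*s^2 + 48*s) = (s + 1)/(s - 6)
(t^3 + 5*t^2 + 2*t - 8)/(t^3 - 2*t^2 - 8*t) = (t^2 + 3*t - 4)/(t*(t - 4))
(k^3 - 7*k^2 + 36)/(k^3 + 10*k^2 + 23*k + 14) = (k^2 - 9*k + 18)/(k^2 + 8*k + 7)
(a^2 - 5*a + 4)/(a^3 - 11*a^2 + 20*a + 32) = (a - 1)/(a^2 - 7*a - 8)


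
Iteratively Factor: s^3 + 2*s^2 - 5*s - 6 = (s + 1)*(s^2 + s - 6) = (s + 1)*(s + 3)*(s - 2)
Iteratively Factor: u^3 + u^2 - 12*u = (u)*(u^2 + u - 12) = u*(u + 4)*(u - 3)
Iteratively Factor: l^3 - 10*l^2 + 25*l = (l - 5)*(l^2 - 5*l) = (l - 5)^2*(l)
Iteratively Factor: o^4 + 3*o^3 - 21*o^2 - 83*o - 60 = (o + 1)*(o^3 + 2*o^2 - 23*o - 60) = (o + 1)*(o + 4)*(o^2 - 2*o - 15) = (o - 5)*(o + 1)*(o + 4)*(o + 3)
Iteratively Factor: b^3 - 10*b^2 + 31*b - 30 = (b - 3)*(b^2 - 7*b + 10) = (b - 3)*(b - 2)*(b - 5)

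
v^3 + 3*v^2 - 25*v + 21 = (v - 3)*(v - 1)*(v + 7)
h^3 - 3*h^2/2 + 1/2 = (h - 1)^2*(h + 1/2)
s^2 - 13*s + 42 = (s - 7)*(s - 6)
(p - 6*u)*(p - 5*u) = p^2 - 11*p*u + 30*u^2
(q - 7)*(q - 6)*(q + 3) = q^3 - 10*q^2 + 3*q + 126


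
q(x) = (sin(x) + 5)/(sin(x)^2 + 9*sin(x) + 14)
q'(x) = (-2*sin(x)*cos(x) - 9*cos(x))*(sin(x) + 5)/(sin(x)^2 + 9*sin(x) + 14)^2 + cos(x)/(sin(x)^2 + 9*sin(x) + 14)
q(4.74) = 0.67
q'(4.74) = -0.02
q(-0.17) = 0.39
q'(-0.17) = -0.18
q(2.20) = 0.26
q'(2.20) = 0.05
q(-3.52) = 0.31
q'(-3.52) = 0.11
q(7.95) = 0.25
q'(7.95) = 0.01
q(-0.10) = 0.37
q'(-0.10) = -0.17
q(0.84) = 0.27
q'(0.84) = -0.06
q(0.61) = 0.29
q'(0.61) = -0.08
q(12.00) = 0.47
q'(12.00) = -0.24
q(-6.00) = 0.32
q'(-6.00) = -0.12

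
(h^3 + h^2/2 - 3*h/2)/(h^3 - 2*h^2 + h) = (h + 3/2)/(h - 1)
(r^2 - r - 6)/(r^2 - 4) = (r - 3)/(r - 2)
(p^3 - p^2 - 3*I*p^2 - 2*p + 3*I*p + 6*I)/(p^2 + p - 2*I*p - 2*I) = (p^2 - p*(2 + 3*I) + 6*I)/(p - 2*I)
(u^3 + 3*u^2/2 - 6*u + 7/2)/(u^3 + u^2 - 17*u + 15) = (2*u^2 + 5*u - 7)/(2*(u^2 + 2*u - 15))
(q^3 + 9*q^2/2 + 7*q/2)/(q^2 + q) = q + 7/2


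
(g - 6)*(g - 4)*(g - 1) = g^3 - 11*g^2 + 34*g - 24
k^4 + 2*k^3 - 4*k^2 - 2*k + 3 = (k - 1)^2*(k + 1)*(k + 3)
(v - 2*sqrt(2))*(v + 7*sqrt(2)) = v^2 + 5*sqrt(2)*v - 28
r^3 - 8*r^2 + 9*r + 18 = (r - 6)*(r - 3)*(r + 1)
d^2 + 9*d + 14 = (d + 2)*(d + 7)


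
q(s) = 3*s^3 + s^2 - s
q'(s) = 9*s^2 + 2*s - 1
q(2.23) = 36.01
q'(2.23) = 48.22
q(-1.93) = -15.91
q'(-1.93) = 28.66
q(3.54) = 142.08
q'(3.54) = 118.86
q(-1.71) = -10.37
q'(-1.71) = 21.90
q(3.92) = 192.16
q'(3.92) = 145.14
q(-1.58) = -7.76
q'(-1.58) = 18.31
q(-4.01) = -173.35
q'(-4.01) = 135.70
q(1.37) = 8.22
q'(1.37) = 18.63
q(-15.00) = -9885.00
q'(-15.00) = 1994.00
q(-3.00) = -69.00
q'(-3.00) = 74.00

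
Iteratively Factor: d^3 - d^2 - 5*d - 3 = (d + 1)*(d^2 - 2*d - 3) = (d + 1)^2*(d - 3)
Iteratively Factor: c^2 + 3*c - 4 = (c - 1)*(c + 4)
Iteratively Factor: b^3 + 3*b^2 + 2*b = (b)*(b^2 + 3*b + 2) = b*(b + 2)*(b + 1)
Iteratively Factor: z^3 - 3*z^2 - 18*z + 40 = (z + 4)*(z^2 - 7*z + 10) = (z - 5)*(z + 4)*(z - 2)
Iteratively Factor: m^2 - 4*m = (m - 4)*(m)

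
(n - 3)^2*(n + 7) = n^3 + n^2 - 33*n + 63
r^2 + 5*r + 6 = (r + 2)*(r + 3)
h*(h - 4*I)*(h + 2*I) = h^3 - 2*I*h^2 + 8*h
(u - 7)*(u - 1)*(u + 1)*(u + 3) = u^4 - 4*u^3 - 22*u^2 + 4*u + 21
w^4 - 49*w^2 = w^2*(w - 7)*(w + 7)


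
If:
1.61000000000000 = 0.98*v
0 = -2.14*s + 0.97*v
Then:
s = 0.74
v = 1.64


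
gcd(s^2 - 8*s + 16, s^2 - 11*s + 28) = s - 4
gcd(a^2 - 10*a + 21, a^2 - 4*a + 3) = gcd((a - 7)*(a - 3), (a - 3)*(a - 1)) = a - 3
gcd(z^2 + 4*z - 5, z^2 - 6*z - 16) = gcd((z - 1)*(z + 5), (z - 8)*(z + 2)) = 1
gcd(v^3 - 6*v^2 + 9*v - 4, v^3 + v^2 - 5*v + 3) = v^2 - 2*v + 1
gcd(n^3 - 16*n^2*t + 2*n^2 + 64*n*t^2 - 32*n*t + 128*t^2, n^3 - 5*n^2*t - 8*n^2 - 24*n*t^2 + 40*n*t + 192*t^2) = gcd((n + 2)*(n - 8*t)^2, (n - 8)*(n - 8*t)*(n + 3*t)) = -n + 8*t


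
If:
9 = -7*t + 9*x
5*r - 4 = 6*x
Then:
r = 6*x/5 + 4/5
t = 9*x/7 - 9/7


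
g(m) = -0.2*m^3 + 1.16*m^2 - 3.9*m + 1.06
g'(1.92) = -1.66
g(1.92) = -3.57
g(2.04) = -3.77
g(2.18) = -4.00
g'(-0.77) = -6.04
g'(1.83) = -1.66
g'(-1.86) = -10.29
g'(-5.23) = -32.45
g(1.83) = -3.42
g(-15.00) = 995.56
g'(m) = -0.6*m^2 + 2.32*m - 3.9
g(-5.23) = 81.80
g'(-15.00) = -173.70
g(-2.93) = 27.48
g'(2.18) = -1.69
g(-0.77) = 4.84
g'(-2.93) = -15.85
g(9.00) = -85.88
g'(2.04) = -1.66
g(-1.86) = 13.61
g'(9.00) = -31.62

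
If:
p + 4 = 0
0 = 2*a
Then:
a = 0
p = -4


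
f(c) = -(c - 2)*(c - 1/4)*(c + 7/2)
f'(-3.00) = -12.12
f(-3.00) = -8.12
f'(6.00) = -115.62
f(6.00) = -218.50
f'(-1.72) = 2.80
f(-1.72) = -13.04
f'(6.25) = -125.44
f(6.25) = -248.62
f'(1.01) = 1.79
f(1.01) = 3.39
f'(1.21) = -0.04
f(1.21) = 3.57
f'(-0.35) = 7.88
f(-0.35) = -4.44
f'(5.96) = -114.09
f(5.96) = -213.91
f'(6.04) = -117.17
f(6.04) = -223.16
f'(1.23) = -0.24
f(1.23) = 3.57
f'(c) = -(c - 2)*(c - 1/4) - (c - 2)*(c + 7/2) - (c - 1/4)*(c + 7/2) = -3*c^2 - 5*c/2 + 59/8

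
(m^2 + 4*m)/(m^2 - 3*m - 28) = m/(m - 7)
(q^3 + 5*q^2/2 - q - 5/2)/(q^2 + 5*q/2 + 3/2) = (2*q^2 + 3*q - 5)/(2*q + 3)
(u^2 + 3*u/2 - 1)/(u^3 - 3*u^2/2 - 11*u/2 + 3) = 1/(u - 3)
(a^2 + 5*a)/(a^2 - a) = (a + 5)/(a - 1)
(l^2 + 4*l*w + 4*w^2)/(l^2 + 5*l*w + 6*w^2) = (l + 2*w)/(l + 3*w)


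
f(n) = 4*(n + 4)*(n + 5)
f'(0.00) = 36.00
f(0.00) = 80.00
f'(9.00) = 108.00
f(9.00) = 728.00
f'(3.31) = 62.48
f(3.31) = 242.98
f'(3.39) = 63.12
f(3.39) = 248.01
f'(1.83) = 50.64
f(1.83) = 159.28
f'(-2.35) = 17.20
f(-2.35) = 17.49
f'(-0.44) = 32.48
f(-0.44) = 64.93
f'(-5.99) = -11.92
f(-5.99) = 7.88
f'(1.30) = 46.40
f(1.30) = 133.56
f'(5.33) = 78.64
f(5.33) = 385.52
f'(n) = 8*n + 36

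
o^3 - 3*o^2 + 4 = (o - 2)^2*(o + 1)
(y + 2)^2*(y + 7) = y^3 + 11*y^2 + 32*y + 28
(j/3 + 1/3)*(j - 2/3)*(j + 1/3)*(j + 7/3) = j^4/3 + j^3 + j^2/3 - 41*j/81 - 14/81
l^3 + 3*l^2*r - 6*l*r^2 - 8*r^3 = (l - 2*r)*(l + r)*(l + 4*r)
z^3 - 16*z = z*(z - 4)*(z + 4)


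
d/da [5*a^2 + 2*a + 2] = 10*a + 2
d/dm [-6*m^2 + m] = 1 - 12*m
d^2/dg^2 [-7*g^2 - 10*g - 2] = -14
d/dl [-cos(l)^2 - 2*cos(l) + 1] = 2*(cos(l) + 1)*sin(l)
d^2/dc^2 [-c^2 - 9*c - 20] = -2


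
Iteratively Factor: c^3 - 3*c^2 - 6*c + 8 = (c + 2)*(c^2 - 5*c + 4) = (c - 4)*(c + 2)*(c - 1)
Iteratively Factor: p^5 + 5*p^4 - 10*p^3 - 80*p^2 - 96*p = (p - 4)*(p^4 + 9*p^3 + 26*p^2 + 24*p) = (p - 4)*(p + 2)*(p^3 + 7*p^2 + 12*p) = (p - 4)*(p + 2)*(p + 3)*(p^2 + 4*p) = p*(p - 4)*(p + 2)*(p + 3)*(p + 4)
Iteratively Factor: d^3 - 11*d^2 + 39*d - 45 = (d - 3)*(d^2 - 8*d + 15) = (d - 3)^2*(d - 5)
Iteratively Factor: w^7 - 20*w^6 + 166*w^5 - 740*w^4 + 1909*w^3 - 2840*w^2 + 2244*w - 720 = (w - 5)*(w^6 - 15*w^5 + 91*w^4 - 285*w^3 + 484*w^2 - 420*w + 144) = (w - 5)*(w - 1)*(w^5 - 14*w^4 + 77*w^3 - 208*w^2 + 276*w - 144) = (w - 5)*(w - 3)*(w - 1)*(w^4 - 11*w^3 + 44*w^2 - 76*w + 48) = (w - 5)*(w - 4)*(w - 3)*(w - 1)*(w^3 - 7*w^2 + 16*w - 12) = (w - 5)*(w - 4)*(w - 3)^2*(w - 1)*(w^2 - 4*w + 4) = (w - 5)*(w - 4)*(w - 3)^2*(w - 2)*(w - 1)*(w - 2)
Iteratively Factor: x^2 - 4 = (x + 2)*(x - 2)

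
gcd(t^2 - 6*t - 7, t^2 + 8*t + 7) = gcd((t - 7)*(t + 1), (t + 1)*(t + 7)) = t + 1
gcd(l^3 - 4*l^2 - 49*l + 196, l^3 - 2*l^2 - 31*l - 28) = l - 7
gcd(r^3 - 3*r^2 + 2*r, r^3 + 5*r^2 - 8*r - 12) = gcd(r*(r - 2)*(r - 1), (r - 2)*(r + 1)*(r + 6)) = r - 2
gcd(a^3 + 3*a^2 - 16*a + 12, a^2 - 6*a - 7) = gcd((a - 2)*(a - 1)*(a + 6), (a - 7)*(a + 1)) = 1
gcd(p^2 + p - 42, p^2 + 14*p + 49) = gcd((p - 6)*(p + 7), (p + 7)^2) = p + 7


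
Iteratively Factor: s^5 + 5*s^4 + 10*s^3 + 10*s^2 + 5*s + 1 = (s + 1)*(s^4 + 4*s^3 + 6*s^2 + 4*s + 1) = (s + 1)^2*(s^3 + 3*s^2 + 3*s + 1) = (s + 1)^3*(s^2 + 2*s + 1) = (s + 1)^4*(s + 1)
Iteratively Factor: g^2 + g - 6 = (g - 2)*(g + 3)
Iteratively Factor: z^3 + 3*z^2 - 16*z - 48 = (z + 4)*(z^2 - z - 12) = (z + 3)*(z + 4)*(z - 4)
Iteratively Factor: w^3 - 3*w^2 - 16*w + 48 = (w - 3)*(w^2 - 16) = (w - 3)*(w + 4)*(w - 4)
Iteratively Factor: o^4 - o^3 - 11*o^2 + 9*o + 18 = (o + 1)*(o^3 - 2*o^2 - 9*o + 18) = (o - 2)*(o + 1)*(o^2 - 9) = (o - 2)*(o + 1)*(o + 3)*(o - 3)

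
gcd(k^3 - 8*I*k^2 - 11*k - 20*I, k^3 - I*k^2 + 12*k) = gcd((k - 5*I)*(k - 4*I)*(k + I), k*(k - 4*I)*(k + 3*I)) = k - 4*I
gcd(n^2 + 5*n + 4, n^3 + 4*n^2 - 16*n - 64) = n + 4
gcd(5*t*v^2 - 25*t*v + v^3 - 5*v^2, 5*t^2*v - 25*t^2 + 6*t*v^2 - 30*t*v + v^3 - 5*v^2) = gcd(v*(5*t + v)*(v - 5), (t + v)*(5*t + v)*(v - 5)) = 5*t*v - 25*t + v^2 - 5*v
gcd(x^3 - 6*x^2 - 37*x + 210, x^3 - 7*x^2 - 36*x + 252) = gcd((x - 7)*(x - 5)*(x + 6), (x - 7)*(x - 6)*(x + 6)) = x^2 - x - 42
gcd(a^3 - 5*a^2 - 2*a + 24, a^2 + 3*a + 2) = a + 2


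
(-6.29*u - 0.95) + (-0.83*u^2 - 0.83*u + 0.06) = -0.83*u^2 - 7.12*u - 0.89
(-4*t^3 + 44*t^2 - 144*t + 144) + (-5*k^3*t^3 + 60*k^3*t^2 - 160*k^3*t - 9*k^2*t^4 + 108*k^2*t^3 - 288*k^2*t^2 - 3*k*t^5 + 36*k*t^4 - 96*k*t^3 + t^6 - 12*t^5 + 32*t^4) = -5*k^3*t^3 + 60*k^3*t^2 - 160*k^3*t - 9*k^2*t^4 + 108*k^2*t^3 - 288*k^2*t^2 - 3*k*t^5 + 36*k*t^4 - 96*k*t^3 + t^6 - 12*t^5 + 32*t^4 - 4*t^3 + 44*t^2 - 144*t + 144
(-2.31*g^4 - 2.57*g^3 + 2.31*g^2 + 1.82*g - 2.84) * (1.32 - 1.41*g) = 3.2571*g^5 + 0.574499999999999*g^4 - 6.6495*g^3 + 0.483000000000001*g^2 + 6.4068*g - 3.7488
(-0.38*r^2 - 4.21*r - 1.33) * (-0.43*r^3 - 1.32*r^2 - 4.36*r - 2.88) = 0.1634*r^5 + 2.3119*r^4 + 7.7859*r^3 + 21.2056*r^2 + 17.9236*r + 3.8304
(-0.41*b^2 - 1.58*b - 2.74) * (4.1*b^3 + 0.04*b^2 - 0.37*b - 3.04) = -1.681*b^5 - 6.4944*b^4 - 11.1455*b^3 + 1.7214*b^2 + 5.817*b + 8.3296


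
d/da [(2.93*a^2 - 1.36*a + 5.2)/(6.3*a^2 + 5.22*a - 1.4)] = (23.8626*a^2 - 73.724*a - 25.24)/(39.69*a^4 + 65.772*a^3 + 9.6084*a^2 - 14.616*a + 1.96)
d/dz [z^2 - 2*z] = 2*z - 2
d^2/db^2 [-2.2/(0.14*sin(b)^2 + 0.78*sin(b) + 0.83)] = (0.17248*sin(b)^4 + 0.72072*sin(b)^3 + 0.0571999999999998*sin(b)^2 - 2.86572*sin(b) - 2.16568)/(0.14*sin(b)^2 + 0.78*sin(b) + 0.83)^3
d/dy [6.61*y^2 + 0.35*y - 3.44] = 13.22*y + 0.35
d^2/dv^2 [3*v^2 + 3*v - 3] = 6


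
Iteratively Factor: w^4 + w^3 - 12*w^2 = (w + 4)*(w^3 - 3*w^2) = (w - 3)*(w + 4)*(w^2) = w*(w - 3)*(w + 4)*(w)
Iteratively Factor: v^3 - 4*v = (v + 2)*(v^2 - 2*v) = (v - 2)*(v + 2)*(v)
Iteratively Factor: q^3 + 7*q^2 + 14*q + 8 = (q + 1)*(q^2 + 6*q + 8) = (q + 1)*(q + 2)*(q + 4)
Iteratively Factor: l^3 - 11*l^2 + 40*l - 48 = (l - 4)*(l^2 - 7*l + 12) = (l - 4)^2*(l - 3)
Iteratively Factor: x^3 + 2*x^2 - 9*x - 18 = (x + 3)*(x^2 - x - 6) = (x + 2)*(x + 3)*(x - 3)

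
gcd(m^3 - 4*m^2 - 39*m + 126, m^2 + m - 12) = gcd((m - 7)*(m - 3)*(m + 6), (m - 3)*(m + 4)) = m - 3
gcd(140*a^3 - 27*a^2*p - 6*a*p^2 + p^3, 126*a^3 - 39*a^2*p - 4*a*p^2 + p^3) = -7*a + p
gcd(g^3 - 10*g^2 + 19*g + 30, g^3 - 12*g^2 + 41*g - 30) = g^2 - 11*g + 30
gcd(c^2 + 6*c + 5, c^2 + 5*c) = c + 5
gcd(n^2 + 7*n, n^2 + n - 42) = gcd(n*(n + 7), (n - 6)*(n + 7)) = n + 7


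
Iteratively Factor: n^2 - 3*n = (n)*(n - 3)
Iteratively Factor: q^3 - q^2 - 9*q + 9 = (q + 3)*(q^2 - 4*q + 3) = (q - 3)*(q + 3)*(q - 1)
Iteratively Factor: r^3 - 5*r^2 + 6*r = (r - 2)*(r^2 - 3*r) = r*(r - 2)*(r - 3)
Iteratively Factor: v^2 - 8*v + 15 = (v - 3)*(v - 5)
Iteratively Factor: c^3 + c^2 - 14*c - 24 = (c + 3)*(c^2 - 2*c - 8) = (c - 4)*(c + 3)*(c + 2)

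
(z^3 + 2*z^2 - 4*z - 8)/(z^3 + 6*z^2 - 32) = (z^2 + 4*z + 4)/(z^2 + 8*z + 16)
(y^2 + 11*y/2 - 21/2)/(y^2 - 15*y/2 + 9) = (y + 7)/(y - 6)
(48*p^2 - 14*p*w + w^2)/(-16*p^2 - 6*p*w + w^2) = (-6*p + w)/(2*p + w)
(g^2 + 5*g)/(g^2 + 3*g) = (g + 5)/(g + 3)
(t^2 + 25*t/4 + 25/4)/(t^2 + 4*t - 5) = (t + 5/4)/(t - 1)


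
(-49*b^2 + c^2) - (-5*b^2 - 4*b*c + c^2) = -44*b^2 + 4*b*c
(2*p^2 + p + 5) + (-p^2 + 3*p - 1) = p^2 + 4*p + 4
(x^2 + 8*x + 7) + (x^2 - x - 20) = 2*x^2 + 7*x - 13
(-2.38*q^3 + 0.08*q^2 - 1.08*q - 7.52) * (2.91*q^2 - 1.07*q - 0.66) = -6.9258*q^5 + 2.7794*q^4 - 1.6576*q^3 - 20.7804*q^2 + 8.7592*q + 4.9632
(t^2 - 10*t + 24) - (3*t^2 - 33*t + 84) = -2*t^2 + 23*t - 60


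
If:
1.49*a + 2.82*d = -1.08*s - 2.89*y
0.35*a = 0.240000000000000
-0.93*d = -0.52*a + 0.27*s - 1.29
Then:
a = 0.69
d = 3.21111111111111*y + 8.45333333333333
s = -11.0604938271605*y - 23.0186243386243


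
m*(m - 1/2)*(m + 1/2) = m^3 - m/4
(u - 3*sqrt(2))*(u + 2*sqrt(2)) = u^2 - sqrt(2)*u - 12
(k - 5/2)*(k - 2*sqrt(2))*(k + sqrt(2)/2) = k^3 - 5*k^2/2 - 3*sqrt(2)*k^2/2 - 2*k + 15*sqrt(2)*k/4 + 5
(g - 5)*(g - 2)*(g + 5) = g^3 - 2*g^2 - 25*g + 50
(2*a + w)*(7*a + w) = 14*a^2 + 9*a*w + w^2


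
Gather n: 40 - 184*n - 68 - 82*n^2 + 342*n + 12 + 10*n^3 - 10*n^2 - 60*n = 10*n^3 - 92*n^2 + 98*n - 16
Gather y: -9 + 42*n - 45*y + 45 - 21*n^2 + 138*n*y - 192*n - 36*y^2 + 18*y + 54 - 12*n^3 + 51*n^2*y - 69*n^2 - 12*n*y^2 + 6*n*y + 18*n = -12*n^3 - 90*n^2 - 132*n + y^2*(-12*n - 36) + y*(51*n^2 + 144*n - 27) + 90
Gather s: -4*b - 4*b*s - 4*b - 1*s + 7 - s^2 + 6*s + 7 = -8*b - s^2 + s*(5 - 4*b) + 14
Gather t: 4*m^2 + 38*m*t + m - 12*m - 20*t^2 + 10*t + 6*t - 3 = 4*m^2 - 11*m - 20*t^2 + t*(38*m + 16) - 3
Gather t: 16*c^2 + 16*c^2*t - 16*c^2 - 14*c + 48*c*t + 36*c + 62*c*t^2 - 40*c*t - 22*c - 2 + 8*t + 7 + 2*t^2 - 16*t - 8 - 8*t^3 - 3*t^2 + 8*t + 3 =-8*t^3 + t^2*(62*c - 1) + t*(16*c^2 + 8*c)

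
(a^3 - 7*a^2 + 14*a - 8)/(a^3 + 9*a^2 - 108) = (a^3 - 7*a^2 + 14*a - 8)/(a^3 + 9*a^2 - 108)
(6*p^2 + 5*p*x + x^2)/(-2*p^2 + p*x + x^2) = (3*p + x)/(-p + x)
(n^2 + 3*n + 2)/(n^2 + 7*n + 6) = (n + 2)/(n + 6)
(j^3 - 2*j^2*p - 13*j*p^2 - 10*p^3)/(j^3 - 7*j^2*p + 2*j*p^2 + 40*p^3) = (-j - p)/(-j + 4*p)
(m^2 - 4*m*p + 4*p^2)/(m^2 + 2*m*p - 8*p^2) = (m - 2*p)/(m + 4*p)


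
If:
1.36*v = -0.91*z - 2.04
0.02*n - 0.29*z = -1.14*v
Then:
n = 52.6397058823529*z + 85.5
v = -0.669117647058823*z - 1.5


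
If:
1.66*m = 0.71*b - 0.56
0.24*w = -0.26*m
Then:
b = 0.788732394366197 - 2.15817984832069*w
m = -0.923076923076923*w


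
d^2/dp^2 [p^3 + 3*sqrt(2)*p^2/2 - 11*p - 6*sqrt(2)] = 6*p + 3*sqrt(2)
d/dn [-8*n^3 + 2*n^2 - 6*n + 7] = -24*n^2 + 4*n - 6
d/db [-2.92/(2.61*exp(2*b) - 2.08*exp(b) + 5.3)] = (15.2424*exp(b) - 6.0736)*exp(b)/(2.61*exp(2*b) - 2.08*exp(b) + 5.3)^2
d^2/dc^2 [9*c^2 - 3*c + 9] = 18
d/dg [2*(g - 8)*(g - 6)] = 4*g - 28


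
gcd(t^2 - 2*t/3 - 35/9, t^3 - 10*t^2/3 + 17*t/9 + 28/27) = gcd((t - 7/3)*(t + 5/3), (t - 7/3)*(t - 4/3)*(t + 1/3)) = t - 7/3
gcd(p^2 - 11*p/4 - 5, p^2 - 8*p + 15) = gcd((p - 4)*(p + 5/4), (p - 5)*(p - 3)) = 1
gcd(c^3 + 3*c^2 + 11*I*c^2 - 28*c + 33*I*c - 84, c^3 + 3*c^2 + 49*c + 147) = c^2 + c*(3 + 7*I) + 21*I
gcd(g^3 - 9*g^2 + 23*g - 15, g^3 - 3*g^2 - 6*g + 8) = g - 1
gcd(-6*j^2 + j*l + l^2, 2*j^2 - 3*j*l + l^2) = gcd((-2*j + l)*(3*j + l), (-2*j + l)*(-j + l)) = 2*j - l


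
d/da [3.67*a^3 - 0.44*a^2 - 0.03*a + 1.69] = 11.01*a^2 - 0.88*a - 0.03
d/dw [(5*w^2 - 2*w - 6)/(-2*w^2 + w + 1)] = (w^2 - 14*w + 4)/(4*w^4 - 4*w^3 - 3*w^2 + 2*w + 1)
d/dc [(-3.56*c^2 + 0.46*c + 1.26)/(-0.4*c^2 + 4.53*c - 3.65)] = (-15.9428*c^2 + 26.996*c - 7.3868)/(0.16*c^4 - 3.624*c^3 + 23.4409*c^2 - 33.069*c + 13.3225)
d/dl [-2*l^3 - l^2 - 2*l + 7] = -6*l^2 - 2*l - 2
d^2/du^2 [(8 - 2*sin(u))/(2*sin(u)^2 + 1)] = 2*(36*sin(u)^5 - 64*sin(u)^4 + 128*sin(u)^2 - 22*sin(u) + 15*sin(3*u) - 2*sin(5*u) - 16)/(2*sin(u)^2 + 1)^3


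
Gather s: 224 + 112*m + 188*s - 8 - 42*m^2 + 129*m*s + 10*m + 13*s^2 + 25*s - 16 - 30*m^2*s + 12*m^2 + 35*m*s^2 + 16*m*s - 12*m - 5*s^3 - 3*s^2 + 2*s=-30*m^2 + 110*m - 5*s^3 + s^2*(35*m + 10) + s*(-30*m^2 + 145*m + 215) + 200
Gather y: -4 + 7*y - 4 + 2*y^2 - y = 2*y^2 + 6*y - 8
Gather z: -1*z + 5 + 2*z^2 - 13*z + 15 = 2*z^2 - 14*z + 20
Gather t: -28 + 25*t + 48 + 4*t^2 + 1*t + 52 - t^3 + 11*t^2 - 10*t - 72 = -t^3 + 15*t^2 + 16*t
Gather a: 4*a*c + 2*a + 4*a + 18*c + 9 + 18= a*(4*c + 6) + 18*c + 27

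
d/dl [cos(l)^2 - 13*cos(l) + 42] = (13 - 2*cos(l))*sin(l)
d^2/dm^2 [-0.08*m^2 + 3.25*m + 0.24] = -0.160000000000000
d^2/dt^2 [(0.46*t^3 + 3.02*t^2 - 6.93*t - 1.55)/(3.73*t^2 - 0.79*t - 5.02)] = (7.105427357601e-15*t^5 + 5.6843418860808e-14*t^4 - 157.233922*t^3 + 220.84539*t^2 - 681.611454*t + 147.195434)/(51.895117*t^6 - 32.973573*t^5 - 202.544595*t^4 + 88.261565*t^3 + 272.59353*t^2 - 59.724948*t - 126.506008)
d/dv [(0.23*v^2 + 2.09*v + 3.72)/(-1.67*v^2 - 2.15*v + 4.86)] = (2.9958*v^2 + 14.6604*v + 18.1554)/(2.7889*v^4 + 7.181*v^3 - 11.6099*v^2 - 20.898*v + 23.6196)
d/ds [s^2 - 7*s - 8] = 2*s - 7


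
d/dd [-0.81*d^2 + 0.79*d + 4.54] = 0.79 - 1.62*d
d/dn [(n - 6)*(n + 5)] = 2*n - 1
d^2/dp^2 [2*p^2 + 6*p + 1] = 4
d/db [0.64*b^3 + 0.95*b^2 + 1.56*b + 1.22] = 1.92*b^2 + 1.9*b + 1.56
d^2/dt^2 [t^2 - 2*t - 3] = 2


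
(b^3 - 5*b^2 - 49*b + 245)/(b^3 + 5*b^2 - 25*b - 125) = (b^2 - 49)/(b^2 + 10*b + 25)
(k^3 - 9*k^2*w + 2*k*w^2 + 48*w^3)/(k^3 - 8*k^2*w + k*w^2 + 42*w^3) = (-k + 8*w)/(-k + 7*w)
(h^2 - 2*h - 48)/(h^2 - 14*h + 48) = (h + 6)/(h - 6)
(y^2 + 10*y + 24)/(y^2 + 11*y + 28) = (y + 6)/(y + 7)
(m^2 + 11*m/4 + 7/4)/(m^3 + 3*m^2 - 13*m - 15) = (m + 7/4)/(m^2 + 2*m - 15)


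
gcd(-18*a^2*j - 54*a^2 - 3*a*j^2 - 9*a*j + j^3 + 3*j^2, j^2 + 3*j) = j + 3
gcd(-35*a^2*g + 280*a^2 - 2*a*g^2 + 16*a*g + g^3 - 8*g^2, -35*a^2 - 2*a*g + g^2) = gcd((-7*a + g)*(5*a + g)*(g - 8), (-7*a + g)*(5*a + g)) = 35*a^2 + 2*a*g - g^2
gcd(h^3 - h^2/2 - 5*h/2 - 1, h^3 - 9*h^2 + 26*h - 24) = h - 2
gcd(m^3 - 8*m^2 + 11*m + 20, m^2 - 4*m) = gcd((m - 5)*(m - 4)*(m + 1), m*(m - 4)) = m - 4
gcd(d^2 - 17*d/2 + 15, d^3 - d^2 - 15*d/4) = d - 5/2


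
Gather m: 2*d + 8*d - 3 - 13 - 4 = 10*d - 20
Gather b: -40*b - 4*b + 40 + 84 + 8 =132 - 44*b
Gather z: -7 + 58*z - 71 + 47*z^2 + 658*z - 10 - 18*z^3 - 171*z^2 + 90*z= -18*z^3 - 124*z^2 + 806*z - 88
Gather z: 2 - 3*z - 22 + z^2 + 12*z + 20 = z^2 + 9*z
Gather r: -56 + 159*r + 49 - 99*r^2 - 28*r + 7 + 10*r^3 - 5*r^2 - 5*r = 10*r^3 - 104*r^2 + 126*r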